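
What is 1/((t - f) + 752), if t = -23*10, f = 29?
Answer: 1/493 ≈ 0.0020284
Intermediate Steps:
t = -230
1/((t - f) + 752) = 1/((-230 - 1*29) + 752) = 1/((-230 - 29) + 752) = 1/(-259 + 752) = 1/493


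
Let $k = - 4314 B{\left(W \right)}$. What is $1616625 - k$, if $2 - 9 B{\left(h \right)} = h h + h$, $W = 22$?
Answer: $1375041$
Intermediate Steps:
$B{\left(h \right)} = \frac{2}{9} - \frac{h}{9} - \frac{h^{2}}{9}$ ($B{\left(h \right)} = \frac{2}{9} - \frac{h h + h}{9} = \frac{2}{9} - \frac{h^{2} + h}{9} = \frac{2}{9} - \frac{h + h^{2}}{9} = \frac{2}{9} - \left(\frac{h}{9} + \frac{h^{2}}{9}\right) = \frac{2}{9} - \frac{h}{9} - \frac{h^{2}}{9}$)
$k = 241584$ ($k = - 4314 \left(\frac{2}{9} - \frac{22}{9} - \frac{22^{2}}{9}\right) = - 4314 \left(\frac{2}{9} - \frac{22}{9} - \frac{484}{9}\right) = \left(-4314\right) \left(-56\right) = 241584$)
$1616625 - k = 1616625 - 241584 = 1375041$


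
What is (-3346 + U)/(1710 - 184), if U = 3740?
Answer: 197/763 ≈ 0.25819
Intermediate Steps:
(-3346 + U)/(1710 - 184) = (-3346 + 3740)/(1710 - 184) = 394/1526 = 394*(1/1526) = 197/763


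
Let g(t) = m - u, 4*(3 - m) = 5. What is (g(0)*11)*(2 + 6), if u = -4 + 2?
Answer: 330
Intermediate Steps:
m = 7/4 (m = 3 - ¼*5 = 3 - 5/4 = 7/4 ≈ 1.7500)
u = -2
g(t) = 15/4 (g(t) = 7/4 - 1*(-2) = 7/4 + 2 = 15/4)
(g(0)*11)*(2 + 6) = ((15/4)*11)*(2 + 6) = (165/4)*8 = 330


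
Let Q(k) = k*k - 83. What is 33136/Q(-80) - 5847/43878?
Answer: 472335303/92392442 ≈ 5.1123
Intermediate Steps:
Q(k) = -83 + k² (Q(k) = k² - 83 = -83 + k²)
33136/Q(-80) - 5847/43878 = 33136/(-83 + (-80)²) - 5847/43878 = 33136/(-83 + 6400) - 5847*1/43878 = 33136/6317 - 1949/14626 = 472335303/92392442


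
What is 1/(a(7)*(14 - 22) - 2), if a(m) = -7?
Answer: 1/54 ≈ 0.018519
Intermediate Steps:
1/(a(7)*(14 - 22) - 2) = 1/(-7*(14 - 22) - 2) = 1/(-7*(-8) - 2) = 1/(56 - 2) = 1/54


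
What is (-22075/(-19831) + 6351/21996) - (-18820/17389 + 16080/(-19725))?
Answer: 10969870018772681/3324814585949220 ≈ 3.2994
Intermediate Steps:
(-22075/(-19831) + 6351/21996) - (-18820/17389 + 16080/(-19725)) = (-22075*(-1/19831) + 6351*(1/21996)) - (-18820*1/17389 + 16080*(-1/19725)) = (22075/19831 + 2117/7332) - (-18820/17389 - 1072/1315) = 203836127/145400892 - 1*(-43389308/22866535) = 203836127/145400892 + 43389308/22866535 = 10969870018772681/3324814585949220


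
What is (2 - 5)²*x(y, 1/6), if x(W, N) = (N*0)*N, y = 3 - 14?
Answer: 0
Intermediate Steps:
y = -11
x(W, N) = 0 (x(W, N) = 0*N = 0)
(2 - 5)²*x(y, 1/6) = (2 - 5)²*0 = (-3)²*0 = 9*0 = 0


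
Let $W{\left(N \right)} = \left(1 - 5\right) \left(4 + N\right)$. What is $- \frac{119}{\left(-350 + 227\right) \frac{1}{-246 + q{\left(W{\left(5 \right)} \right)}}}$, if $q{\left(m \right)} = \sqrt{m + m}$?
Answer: $-238 + \frac{238 i \sqrt{2}}{41} \approx -238.0 + 8.2093 i$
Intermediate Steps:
$W{\left(N \right)} = -16 - 4 N$ ($W{\left(N \right)} = - 4 \left(4 + N\right) = -16 - 4 N$)
$q{\left(m \right)} = \sqrt{2} \sqrt{m}$ ($q{\left(m \right)} = \sqrt{2 m} = \sqrt{2} \sqrt{m}$)
$- \frac{119}{\left(-350 + 227\right) \frac{1}{-246 + q{\left(W{\left(5 \right)} \right)}}} = - \frac{119}{\left(-350 + 227\right) \frac{1}{-246 + \sqrt{2} \sqrt{-16 - 20}}} = - \frac{119}{\left(-123\right) \frac{1}{-246 + \sqrt{2} \sqrt{-16 - 20}}} = - \frac{119}{\left(-123\right) \frac{1}{-246 + \sqrt{2} \sqrt{-36}}} = - \frac{119}{\left(-123\right) \frac{1}{-246 + \sqrt{2} \cdot 6 i}} = - \frac{119}{\left(-123\right) \frac{1}{-246 + 6 i \sqrt{2}}} = - 119 \left(2 - \frac{2 i \sqrt{2}}{41}\right) = -238 + \frac{238 i \sqrt{2}}{41}$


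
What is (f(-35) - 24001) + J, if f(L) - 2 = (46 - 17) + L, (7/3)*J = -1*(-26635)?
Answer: -12590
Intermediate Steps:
J = 11415 (J = 3*(-1*(-26635))/7 = (3/7)*26635 = 11415)
f(L) = 31 + L (f(L) = 2 + ((46 - 17) + L) = 2 + (29 + L) = 31 + L)
(f(-35) - 24001) + J = ((31 - 35) - 24001) + 11415 = (-4 - 24001) + 11415 = -24005 + 11415 = -12590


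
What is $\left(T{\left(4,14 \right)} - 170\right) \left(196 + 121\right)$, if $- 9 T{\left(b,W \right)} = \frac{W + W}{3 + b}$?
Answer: $- \frac{486278}{9} \approx -54031.0$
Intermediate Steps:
$T{\left(b,W \right)} = - \frac{2 W}{9 \left(3 + b\right)}$ ($T{\left(b,W \right)} = - \frac{\left(W + W\right) \frac{1}{3 + b}}{9} = - \frac{2 W \frac{1}{3 + b}}{9} = - \frac{2 W}{9 \left(3 + b\right)}$)
$\left(T{\left(4,14 \right)} - 170\right) \left(196 + 121\right) = \left(\left(-2\right) 14 \frac{1}{27 + 9 \cdot 4} - 170\right) \left(196 + 121\right) = \left(\left(-2\right) 14 \frac{1}{27 + 36} - 170\right) 317 = \left(\left(-2\right) 14 \cdot \frac{1}{63} - 170\right) 317 = \left(- \frac{4}{9} - 170\right) 317 = \left(- \frac{1534}{9}\right) 317 = - \frac{486278}{9}$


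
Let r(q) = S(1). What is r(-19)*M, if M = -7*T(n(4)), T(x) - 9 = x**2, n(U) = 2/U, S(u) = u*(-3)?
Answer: 777/4 ≈ 194.25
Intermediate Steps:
S(u) = -3*u
r(q) = -3 (r(q) = -3*1 = -3)
T(x) = 9 + x**2
M = -259/4 (M = -7*(9 + (2/4)**2) = -7*(9 + (2*(1/4))**2) = -7*(9 + (1/2)**2) = -7*(9 + 1/4) = -7*37/4 = -259/4 ≈ -64.750)
r(-19)*M = -3*(-259/4) = 777/4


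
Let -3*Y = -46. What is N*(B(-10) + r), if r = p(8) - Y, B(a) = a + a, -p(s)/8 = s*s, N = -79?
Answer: 129718/3 ≈ 43239.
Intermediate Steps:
Y = 46/3 (Y = -⅓*(-46) = 46/3 ≈ 15.333)
p(s) = -8*s² (p(s) = -8*s*s = -8*s²)
B(a) = 2*a
r = -1582/3 (r = -8*8² - 1*46/3 = -8*64 - 46/3 = -512 - 46/3 = -1582/3 ≈ -527.33)
N*(B(-10) + r) = -79*(2*(-10) - 1582/3) = -79*(-20 - 1582/3) = -79*(-1642/3) = 129718/3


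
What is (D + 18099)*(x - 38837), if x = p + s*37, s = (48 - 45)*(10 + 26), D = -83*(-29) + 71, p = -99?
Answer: -718960380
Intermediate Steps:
D = 2478 (D = 2407 + 71 = 2478)
s = 108 (s = 3*36 = 108)
x = 3897 (x = -99 + 108*37 = -99 + 3996 = 3897)
(D + 18099)*(x - 38837) = (2478 + 18099)*(3897 - 38837) = 20577*(-34940) = -718960380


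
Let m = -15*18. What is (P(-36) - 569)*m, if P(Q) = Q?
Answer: 163350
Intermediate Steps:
m = -270
(P(-36) - 569)*m = (-36 - 569)*(-270) = -605*(-270) = 163350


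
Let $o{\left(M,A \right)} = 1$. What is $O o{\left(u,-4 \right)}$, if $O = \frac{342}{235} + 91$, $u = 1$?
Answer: $\frac{21727}{235} \approx 92.455$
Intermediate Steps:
$O = \frac{21727}{235}$ ($O = 342 \cdot \frac{1}{235} + 91 = \frac{342}{235} + 91 = \frac{21727}{235} \approx 92.455$)
$O o{\left(u,-4 \right)} = \frac{21727}{235} \cdot 1 = \frac{21727}{235}$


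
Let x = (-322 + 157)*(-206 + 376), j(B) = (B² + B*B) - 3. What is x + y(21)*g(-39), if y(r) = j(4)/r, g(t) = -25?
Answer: -589775/21 ≈ -28085.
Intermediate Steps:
j(B) = -3 + 2*B² (j(B) = (B² + B²) - 3 = 2*B² - 3 = -3 + 2*B²)
y(r) = 29/r (y(r) = (-3 + 2*4²)/r = (-3 + 2*16)/r = (-3 + 32)/r = 29/r)
x = -28050 (x = -165*170 = -28050)
x + y(21)*g(-39) = -28050 + (29/21)*(-25) = -28050 - 725/21 = -589775/21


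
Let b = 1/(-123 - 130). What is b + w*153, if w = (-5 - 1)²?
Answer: 1393523/253 ≈ 5508.0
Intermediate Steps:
b = -1/253 (b = 1/(-253) = -1/253 ≈ -0.0039526)
w = 36 (w = (-6)² = 36)
b + w*153 = -1/253 + 36*153 = -1/253 + 5508 = 1393523/253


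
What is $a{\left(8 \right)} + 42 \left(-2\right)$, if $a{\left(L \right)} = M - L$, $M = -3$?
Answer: $-95$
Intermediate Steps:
$a{\left(L \right)} = -3 - L$
$a{\left(8 \right)} + 42 \left(-2\right) = \left(-3 - 8\right) + 42 \left(-2\right) = \left(-3 - 8\right) - 84 = -11 - 84 = -95$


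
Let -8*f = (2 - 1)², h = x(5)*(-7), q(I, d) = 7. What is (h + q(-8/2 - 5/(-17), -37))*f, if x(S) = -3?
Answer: -7/2 ≈ -3.5000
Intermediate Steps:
h = 21 (h = -3*(-7) = 21)
f = -⅛ (f = -(2 - 1)²/8 = -⅛*1² = -⅛*1 = -⅛ ≈ -0.12500)
(h + q(-8/2 - 5/(-17), -37))*f = (21 + 7)*(-⅛) = 28*(-⅛) = -7/2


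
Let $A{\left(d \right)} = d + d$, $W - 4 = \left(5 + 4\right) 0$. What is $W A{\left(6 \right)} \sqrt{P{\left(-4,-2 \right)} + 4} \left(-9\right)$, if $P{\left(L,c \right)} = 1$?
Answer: $- 432 \sqrt{5} \approx -965.98$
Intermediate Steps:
$W = 4$ ($W = 4 + \left(5 + 4\right) 0 = 4 + 9 \cdot 0 = 4 + 0 = 4$)
$A{\left(d \right)} = 2 d$
$W A{\left(6 \right)} \sqrt{P{\left(-4,-2 \right)} + 4} \left(-9\right) = 4 \cdot 2 \cdot 6 \sqrt{1 + 4} \left(-9\right) = 4 \cdot 12 \sqrt{5} \left(-9\right) = 48 \sqrt{5} \left(-9\right) = - 432 \sqrt{5}$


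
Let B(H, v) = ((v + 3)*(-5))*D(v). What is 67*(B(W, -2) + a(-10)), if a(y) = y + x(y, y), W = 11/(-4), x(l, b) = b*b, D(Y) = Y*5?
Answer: 9380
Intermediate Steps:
D(Y) = 5*Y
x(l, b) = b²
W = -11/4 (W = 11*(-¼) = -11/4 ≈ -2.7500)
B(H, v) = 5*v*(-15 - 5*v) (B(H, v) = ((v + 3)*(-5))*(5*v) = ((3 + v)*(-5))*(5*v) = (-15 - 5*v)*(5*v) = 5*v*(-15 - 5*v))
a(y) = y + y²
67*(B(W, -2) + a(-10)) = 67*(-25*(-2)*(3 - 2) - 10*(1 - 10)) = 67*(-25*(-2)*1 - 10*(-9)) = 67*(50 + 90) = 67*140 = 9380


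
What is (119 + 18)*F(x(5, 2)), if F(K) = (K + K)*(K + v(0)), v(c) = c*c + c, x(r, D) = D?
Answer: 1096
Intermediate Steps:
v(c) = c + c² (v(c) = c² + c = c + c²)
F(K) = 2*K² (F(K) = (K + K)*(K + 0*(1 + 0)) = (2*K)*(K + 0*1) = (2*K)*(K + 0) = (2*K)*K = 2*K²)
(119 + 18)*F(x(5, 2)) = (119 + 18)*(2*2²) = 137*(2*4) = 137*8 = 1096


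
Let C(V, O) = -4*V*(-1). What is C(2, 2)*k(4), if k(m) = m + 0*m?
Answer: 32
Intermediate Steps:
k(m) = m (k(m) = m + 0 = m)
C(V, O) = 4*V
C(2, 2)*k(4) = (4*2)*4 = 8*4 = 32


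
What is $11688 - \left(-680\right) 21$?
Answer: $25968$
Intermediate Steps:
$11688 - \left(-680\right) 21 = 11688 - -14280 = 11688 + 14280 = 25968$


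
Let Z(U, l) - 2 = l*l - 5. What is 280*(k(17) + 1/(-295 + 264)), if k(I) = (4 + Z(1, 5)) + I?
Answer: 372960/31 ≈ 12031.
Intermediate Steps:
Z(U, l) = -3 + l² (Z(U, l) = 2 + (l*l - 5) = 2 + (l² - 5) = 2 + (-5 + l²) = -3 + l²)
k(I) = 26 + I (k(I) = (4 + (-3 + 5²)) + I = (4 + (-3 + 25)) + I = (4 + 22) + I = 26 + I)
280*(k(17) + 1/(-295 + 264)) = 280*((26 + 17) + 1/(-295 + 264)) = 280*(43 + 1/(-31)) = 280*(43 - 1/31) = 280*(1332/31) = 372960/31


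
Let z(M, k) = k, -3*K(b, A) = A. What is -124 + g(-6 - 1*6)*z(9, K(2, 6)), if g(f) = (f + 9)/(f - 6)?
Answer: -373/3 ≈ -124.33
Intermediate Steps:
K(b, A) = -A/3
g(f) = (9 + f)/(-6 + f)
-124 + g(-6 - 1*6)*z(9, K(2, 6)) = -124 + ((9 + (-6 - 1*6))/(-6 + (-6 - 1*6)))*(-1/3*6) = -124 + ((9 + (-6 - 6))/(-6 + (-6 - 6)))*(-2) = -124 + ((9 - 12)/(-6 - 12))*(-2) = -124 + (-3/(-18))*(-2) = -124 - 1/18*(-3)*(-2) = -124 + (1/6)*(-2) = -124 - 1/3 = -373/3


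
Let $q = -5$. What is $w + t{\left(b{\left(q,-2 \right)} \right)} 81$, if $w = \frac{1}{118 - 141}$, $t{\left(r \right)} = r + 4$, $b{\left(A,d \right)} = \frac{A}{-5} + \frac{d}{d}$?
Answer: $\frac{11177}{23} \approx 485.96$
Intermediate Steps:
$b{\left(A,d \right)} = 1 - \frac{A}{5}$ ($b{\left(A,d \right)} = A \left(- \frac{1}{5}\right) + 1 = - \frac{A}{5} + 1 = 1 - \frac{A}{5}$)
$t{\left(r \right)} = 4 + r$
$w = - \frac{1}{23}$ ($w = \frac{1}{-23} = - \frac{1}{23} \approx -0.043478$)
$w + t{\left(b{\left(q,-2 \right)} \right)} 81 = - \frac{1}{23} + \left(4 + \left(1 - -1\right)\right) 81 = - \frac{1}{23} + \left(4 + \left(1 + 1\right)\right) 81 = - \frac{1}{23} + \left(4 + 2\right) 81 = - \frac{1}{23} + 6 \cdot 81 = - \frac{1}{23} + 486 = \frac{11177}{23}$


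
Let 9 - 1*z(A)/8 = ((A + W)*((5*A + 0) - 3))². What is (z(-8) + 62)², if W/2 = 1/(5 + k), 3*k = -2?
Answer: 20175282625837284/28561 ≈ 7.0639e+11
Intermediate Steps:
k = -⅔ (k = (⅓)*(-2) = -⅔ ≈ -0.66667)
W = 6/13 (W = 2/(5 - ⅔) = 2/(13/3) = 2*(3/13) = 6/13 ≈ 0.46154)
z(A) = 72 - 8*(-3 + 5*A)²*(6/13 + A)² (z(A) = 72 - 8*(A + 6/13)²*((5*A + 0) - 3)² = 72 - 8*(6/13 + A)²*(5*A - 3)² = 72 - 8*(-3 + 5*A)²*(6/13 + A)²)
(z(-8) + 62)² = ((72 - 8*(-3 + 5*(-8))²*(6 + 13*(-8))²/169) + 62)² = ((72 - 8*(-3 - 40)²*(6 - 104)²/169) + 62)² = ((72 - 8/169*(-43)²*(-98)²) + 62)² = ((72 - 8/169*1849*9604) + 62)² = ((72 - 142062368/169) + 62)² = (-142050200/169 + 62)² = (-142039722/169)² = 20175282625837284/28561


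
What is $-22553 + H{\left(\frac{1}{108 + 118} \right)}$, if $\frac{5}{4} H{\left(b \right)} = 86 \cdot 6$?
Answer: $- \frac{110701}{5} \approx -22140.0$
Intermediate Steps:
$H{\left(b \right)} = \frac{2064}{5}$ ($H{\left(b \right)} = \frac{4 \cdot 86 \cdot 6}{5} = \frac{4}{5} \cdot 516 = \frac{2064}{5}$)
$-22553 + H{\left(\frac{1}{108 + 118} \right)} = -22553 + \frac{2064}{5} = - \frac{110701}{5}$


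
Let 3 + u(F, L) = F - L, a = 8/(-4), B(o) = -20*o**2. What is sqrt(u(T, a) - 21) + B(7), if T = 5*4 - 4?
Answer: -980 + I*sqrt(6) ≈ -980.0 + 2.4495*I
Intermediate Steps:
T = 16 (T = 20 - 4 = 16)
a = -2 (a = 8*(-1/4) = -2)
u(F, L) = -3 + F - L (u(F, L) = -3 + (F - L) = -3 + F - L)
sqrt(u(T, a) - 21) + B(7) = sqrt((-3 + 16 - 1*(-2)) - 21) - 20*7**2 = sqrt((-3 + 16 + 2) - 21) - 20*49 = sqrt(15 - 21) - 980 = sqrt(-6) - 980 = I*sqrt(6) - 980 = -980 + I*sqrt(6)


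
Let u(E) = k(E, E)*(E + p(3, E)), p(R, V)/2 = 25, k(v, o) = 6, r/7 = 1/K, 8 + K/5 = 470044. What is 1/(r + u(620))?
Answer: 335740/1349674801 ≈ 0.00024876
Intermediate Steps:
K = 2350180 (K = -40 + 5*470044 = -40 + 2350220 = 2350180)
r = 1/335740 (r = 7/2350180 = 7*(1/2350180) = 1/335740 ≈ 2.9785e-6)
p(R, V) = 50 (p(R, V) = 2*25 = 50)
u(E) = 300 + 6*E (u(E) = 6*(E + 50) = 6*(50 + E) = 300 + 6*E)
1/(r + u(620)) = 1/(1/335740 + (300 + 6*620)) = 1/(1/335740 + (300 + 3720)) = 1/(1/335740 + 4020) = 1/(1349674801/335740) = 335740/1349674801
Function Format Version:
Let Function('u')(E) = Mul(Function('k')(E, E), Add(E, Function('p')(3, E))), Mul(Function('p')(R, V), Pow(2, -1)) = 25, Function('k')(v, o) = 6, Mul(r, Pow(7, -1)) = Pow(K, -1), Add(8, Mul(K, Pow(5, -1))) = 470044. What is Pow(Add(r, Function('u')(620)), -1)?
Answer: Rational(335740, 1349674801) ≈ 0.00024876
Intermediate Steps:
K = 2350180 (K = Add(-40, Mul(5, 470044)) = Add(-40, 2350220) = 2350180)
r = Rational(1, 335740) (r = Mul(7, Pow(2350180, -1)) = Mul(7, Rational(1, 2350180)) = Rational(1, 335740) ≈ 2.9785e-6)
Function('p')(R, V) = 50 (Function('p')(R, V) = Mul(2, 25) = 50)
Function('u')(E) = Add(300, Mul(6, E)) (Function('u')(E) = Mul(6, Add(E, 50)) = Mul(6, Add(50, E)) = Add(300, Mul(6, E)))
Pow(Add(r, Function('u')(620)), -1) = Pow(Add(Rational(1, 335740), Add(300, Mul(6, 620))), -1) = Pow(Add(Rational(1, 335740), Add(300, 3720)), -1) = Pow(Add(Rational(1, 335740), 4020), -1) = Pow(Rational(1349674801, 335740), -1) = Rational(335740, 1349674801)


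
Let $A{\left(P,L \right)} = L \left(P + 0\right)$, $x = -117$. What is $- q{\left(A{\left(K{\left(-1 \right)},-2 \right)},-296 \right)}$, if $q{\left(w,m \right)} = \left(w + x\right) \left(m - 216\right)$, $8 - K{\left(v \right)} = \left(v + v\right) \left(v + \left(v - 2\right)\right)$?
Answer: $-59904$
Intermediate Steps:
$K{\left(v \right)} = 8 - 2 v \left(-2 + 2 v\right)$ ($K{\left(v \right)} = 8 - \left(v + v\right) \left(v + \left(v - 2\right)\right) = 8 - 2 v \left(v + \left(-2 + v\right)\right) = 8 - 2 v \left(-2 + 2 v\right)$)
$A{\left(P,L \right)} = L P$
$q{\left(w,m \right)} = \left(-216 + m\right) \left(-117 + w\right)$ ($q{\left(w,m \right)} = \left(w - 117\right) \left(m - 216\right) = \left(-117 + w\right) \left(-216 + m\right) = \left(-216 + m\right) \left(-117 + w\right)$)
$- q{\left(A{\left(K{\left(-1 \right)},-2 \right)},-296 \right)} = - (25272 - 216 \left(- 2 \left(8 - 4 \left(-1\right)^{2} + 4 \left(-1\right)\right)\right) - -34632 - 296 \left(- 2 \left(8 - 4 \left(-1\right)^{2} + 4 \left(-1\right)\right)\right)) = - (25272 - 216 \left(- 2 \left(8 - 4 - 4\right)\right) + 34632 - 296 \left(- 2 \left(8 - 4 - 4\right)\right)) = - (25272 - 216 \left(\left(-2\right) 0\right) + 34632 - 296 \left(\left(-2\right) 0\right)) = - (25272 - 0 + 34632 - 0) = - (25272 + 0 + 34632 + 0) = \left(-1\right) 59904 = -59904$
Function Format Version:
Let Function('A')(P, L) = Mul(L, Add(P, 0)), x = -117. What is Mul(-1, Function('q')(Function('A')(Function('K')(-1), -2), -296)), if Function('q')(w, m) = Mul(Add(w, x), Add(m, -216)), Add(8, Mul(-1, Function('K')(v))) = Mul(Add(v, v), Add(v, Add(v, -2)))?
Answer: -59904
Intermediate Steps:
Function('K')(v) = Add(8, Mul(-2, v, Add(-2, Mul(2, v)))) (Function('K')(v) = Add(8, Mul(-1, Mul(Add(v, v), Add(v, Add(v, -2))))) = Add(8, Mul(-1, Mul(Mul(2, v), Add(v, Add(-2, v))))) = Add(8, Mul(-1, Mul(Mul(2, v), Add(-2, Mul(2, v))))) = Add(8, Mul(-1, Mul(2, v, Add(-2, Mul(2, v))))) = Add(8, Mul(-2, v, Add(-2, Mul(2, v)))))
Function('A')(P, L) = Mul(L, P)
Function('q')(w, m) = Mul(Add(-216, m), Add(-117, w)) (Function('q')(w, m) = Mul(Add(w, -117), Add(m, -216)) = Mul(Add(-117, w), Add(-216, m)) = Mul(Add(-216, m), Add(-117, w)))
Mul(-1, Function('q')(Function('A')(Function('K')(-1), -2), -296)) = Mul(-1, Add(25272, Mul(-216, Mul(-2, Add(8, Mul(-4, Pow(-1, 2)), Mul(4, -1)))), Mul(-117, -296), Mul(-296, Mul(-2, Add(8, Mul(-4, Pow(-1, 2)), Mul(4, -1)))))) = Mul(-1, Add(25272, Mul(-216, Mul(-2, Add(8, Mul(-4, 1), -4))), 34632, Mul(-296, Mul(-2, Add(8, Mul(-4, 1), -4))))) = Mul(-1, Add(25272, Mul(-216, Mul(-2, Add(8, -4, -4))), 34632, Mul(-296, Mul(-2, Add(8, -4, -4))))) = Mul(-1, Add(25272, Mul(-216, Mul(-2, 0)), 34632, Mul(-296, Mul(-2, 0)))) = Mul(-1, Add(25272, Mul(-216, 0), 34632, Mul(-296, 0))) = Mul(-1, Add(25272, 0, 34632, 0)) = Mul(-1, 59904) = -59904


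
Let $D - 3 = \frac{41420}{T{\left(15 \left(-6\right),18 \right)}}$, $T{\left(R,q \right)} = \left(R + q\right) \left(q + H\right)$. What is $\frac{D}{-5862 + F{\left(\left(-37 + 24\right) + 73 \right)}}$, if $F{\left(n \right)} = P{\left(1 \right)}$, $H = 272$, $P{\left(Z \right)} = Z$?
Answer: $- \frac{1061}{6118884} \approx -0.0001734$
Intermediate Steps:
$F{\left(n \right)} = 1$
$T{\left(R,q \right)} = \left(272 + q\right) \left(R + q\right)$ ($T{\left(R,q \right)} = \left(R + q\right) \left(q + 272\right) = \left(R + q\right) \left(272 + q\right) = \left(272 + q\right) \left(R + q\right)$)
$D = \frac{1061}{1044}$ ($D = 3 + \frac{41420}{18^{2} + 272 \cdot 15 \left(-6\right) + 272 \cdot 18 + 15 \left(-6\right) 18} = 3 + \frac{41420}{324 + 272 \left(-90\right) + 4896 - 1620} = 3 + \frac{41420}{324 - 24480 + 4896 - 1620} = 3 + \frac{41420}{-20880} = 3 + 41420 \left(- \frac{1}{20880}\right) = 3 - \frac{2071}{1044} = \frac{1061}{1044} \approx 1.0163$)
$\frac{D}{-5862 + F{\left(\left(-37 + 24\right) + 73 \right)}} = \frac{1061}{1044 \left(-5862 + 1\right)} = \frac{1061}{1044 \left(-5861\right)} = \frac{1061}{1044} \left(- \frac{1}{5861}\right) = - \frac{1061}{6118884}$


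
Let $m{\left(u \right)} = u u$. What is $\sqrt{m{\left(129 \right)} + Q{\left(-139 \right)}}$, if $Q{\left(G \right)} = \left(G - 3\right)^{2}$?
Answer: $\sqrt{36805} \approx 191.85$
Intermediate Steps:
$m{\left(u \right)} = u^{2}$
$Q{\left(G \right)} = \left(-3 + G\right)^{2}$
$\sqrt{m{\left(129 \right)} + Q{\left(-139 \right)}} = \sqrt{129^{2} + \left(-3 - 139\right)^{2}} = \sqrt{16641 + \left(-142\right)^{2}} = \sqrt{16641 + 20164} = \sqrt{36805}$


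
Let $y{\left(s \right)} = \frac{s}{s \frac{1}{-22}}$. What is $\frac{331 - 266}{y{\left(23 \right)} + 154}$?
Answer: $\frac{65}{132} \approx 0.49242$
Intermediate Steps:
$y{\left(s \right)} = -22$ ($y{\left(s \right)} = \frac{s}{s \left(- \frac{1}{22}\right)} = \frac{s}{\left(- \frac{1}{22}\right) s} = s \left(- \frac{22}{s}\right) = -22$)
$\frac{331 - 266}{y{\left(23 \right)} + 154} = \frac{331 - 266}{-22 + 154} = \frac{65}{132}$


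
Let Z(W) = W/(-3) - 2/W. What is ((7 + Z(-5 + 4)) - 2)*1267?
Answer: 27874/3 ≈ 9291.3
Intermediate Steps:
Z(W) = -2/W - W/3 (Z(W) = W*(-⅓) - 2/W = -W/3 - 2/W = -2/W - W/3)
((7 + Z(-5 + 4)) - 2)*1267 = ((7 + (-2/(-5 + 4) - (-5 + 4)/3)) - 2)*1267 = ((7 + (-2/(-1) - ⅓*(-1))) - 2)*1267 = ((7 + (-2*(-1) + ⅓)) - 2)*1267 = ((7 + (2 + ⅓)) - 2)*1267 = ((7 + 7/3) - 2)*1267 = (28/3 - 2)*1267 = (22/3)*1267 = 27874/3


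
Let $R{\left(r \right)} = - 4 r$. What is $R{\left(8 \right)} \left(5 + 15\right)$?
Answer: $-640$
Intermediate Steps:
$R{\left(8 \right)} \left(5 + 15\right) = \left(-4\right) 8 \left(5 + 15\right) = \left(-32\right) 20 = -640$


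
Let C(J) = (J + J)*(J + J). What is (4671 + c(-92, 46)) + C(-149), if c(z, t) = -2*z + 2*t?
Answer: 93751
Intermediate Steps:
C(J) = 4*J² (C(J) = (2*J)*(2*J) = 4*J²)
(4671 + c(-92, 46)) + C(-149) = (4671 + (-2*(-92) + 2*46)) + 4*(-149)² = (4671 + (184 + 92)) + 4*22201 = (4671 + 276) + 88804 = 4947 + 88804 = 93751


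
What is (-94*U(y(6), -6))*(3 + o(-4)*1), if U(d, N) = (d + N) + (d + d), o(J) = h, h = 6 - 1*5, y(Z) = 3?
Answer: -1128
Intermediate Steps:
h = 1 (h = 6 - 5 = 1)
o(J) = 1
U(d, N) = N + 3*d (U(d, N) = (N + d) + 2*d = N + 3*d)
(-94*U(y(6), -6))*(3 + o(-4)*1) = (-94*(-6 + 3*3))*(3 + 1*1) = (-94*(-6 + 9))*(3 + 1) = -94*3*4 = -282*4 = -1128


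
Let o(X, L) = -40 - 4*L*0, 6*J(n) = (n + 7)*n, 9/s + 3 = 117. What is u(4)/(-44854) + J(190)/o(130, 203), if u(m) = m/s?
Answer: -27981623/179416 ≈ -155.96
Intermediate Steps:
s = 3/38 (s = 9/(-3 + 117) = 9/114 = 9*(1/114) = 3/38 ≈ 0.078947)
J(n) = n*(7 + n)/6 (J(n) = ((n + 7)*n)/6 = ((7 + n)*n)/6 = (n*(7 + n))/6 = n*(7 + n)/6)
u(m) = 38*m/3 (u(m) = m/(3/38) = m*(38/3) = 38*m/3)
o(X, L) = -40 (o(X, L) = -40 + 0 = -40)
u(4)/(-44854) + J(190)/o(130, 203) = ((38/3)*4)/(-44854) + ((⅙)*190*(7 + 190))/(-40) = (152/3)*(-1/44854) + ((⅙)*190*197)*(-1/40) = -76/67281 + (18715/3)*(-1/40) = -76/67281 - 3743/24 = -27981623/179416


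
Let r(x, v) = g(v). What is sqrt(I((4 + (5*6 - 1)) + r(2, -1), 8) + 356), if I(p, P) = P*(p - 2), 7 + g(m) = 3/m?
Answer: 2*sqrt(131) ≈ 22.891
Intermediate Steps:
g(m) = -7 + 3/m
r(x, v) = -7 + 3/v
I(p, P) = P*(-2 + p)
sqrt(I((4 + (5*6 - 1)) + r(2, -1), 8) + 356) = sqrt(8*(-2 + ((4 + (5*6 - 1)) + (-7 + 3/(-1)))) + 356) = sqrt(8*(-2 + ((4 + (30 - 1)) + (-7 + 3*(-1)))) + 356) = sqrt(8*(-2 + ((4 + 29) + (-7 - 3))) + 356) = sqrt(8*(-2 + (33 - 10)) + 356) = sqrt(8*(-2 + 23) + 356) = sqrt(8*21 + 356) = sqrt(168 + 356) = sqrt(524) = 2*sqrt(131)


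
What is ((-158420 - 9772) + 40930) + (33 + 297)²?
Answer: -18362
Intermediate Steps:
((-158420 - 9772) + 40930) + (33 + 297)² = (-168192 + 40930) + 330² = -127262 + 108900 = -18362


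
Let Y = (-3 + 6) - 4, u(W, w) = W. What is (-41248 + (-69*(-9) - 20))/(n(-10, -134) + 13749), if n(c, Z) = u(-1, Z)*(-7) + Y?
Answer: -13549/4585 ≈ -2.9551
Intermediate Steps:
Y = -1 (Y = 3 - 4 = -1)
n(c, Z) = 6 (n(c, Z) = -1*(-7) - 1 = 7 - 1 = 6)
(-41248 + (-69*(-9) - 20))/(n(-10, -134) + 13749) = (-41248 + (-69*(-9) - 20))/(6 + 13749) = (-41248 + (621 - 20))/13755 = (-41248 + 601)*(1/13755) = -40647*1/13755 = -13549/4585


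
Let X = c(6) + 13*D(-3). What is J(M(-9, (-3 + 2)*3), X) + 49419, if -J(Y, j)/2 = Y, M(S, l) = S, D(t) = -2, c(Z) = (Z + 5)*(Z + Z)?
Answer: 49437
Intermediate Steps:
c(Z) = 2*Z*(5 + Z) (c(Z) = (5 + Z)*(2*Z) = 2*Z*(5 + Z))
X = 106 (X = 2*6*(5 + 6) + 13*(-2) = 2*6*11 - 26 = 132 - 26 = 106)
J(Y, j) = -2*Y
J(M(-9, (-3 + 2)*3), X) + 49419 = -2*(-9) + 49419 = 18 + 49419 = 49437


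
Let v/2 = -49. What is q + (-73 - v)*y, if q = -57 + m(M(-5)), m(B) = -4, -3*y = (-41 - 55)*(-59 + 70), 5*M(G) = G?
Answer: 8739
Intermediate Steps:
v = -98 (v = 2*(-49) = -98)
M(G) = G/5
y = 352 (y = -(-41 - 55)*(-59 + 70)/3 = -(-32)*11 = -1/3*(-1056) = 352)
q = -61 (q = -57 - 4 = -61)
q + (-73 - v)*y = -61 + (-73 - 1*(-98))*352 = -61 + (-73 + 98)*352 = -61 + 25*352 = -61 + 8800 = 8739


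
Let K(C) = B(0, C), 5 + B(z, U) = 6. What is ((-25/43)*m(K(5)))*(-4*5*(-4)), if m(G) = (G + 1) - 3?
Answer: 2000/43 ≈ 46.512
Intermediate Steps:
B(z, U) = 1 (B(z, U) = -5 + 6 = 1)
K(C) = 1
m(G) = -2 + G (m(G) = (1 + G) - 3 = -2 + G)
((-25/43)*m(K(5)))*(-4*5*(-4)) = ((-25/43)*(-2 + 1))*(-4*5*(-4)) = (-25*1/43*(-1))*(-20*(-4)) = -25/43*(-1)*80 = (25/43)*80 = 2000/43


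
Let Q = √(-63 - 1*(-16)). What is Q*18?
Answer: 18*I*√47 ≈ 123.4*I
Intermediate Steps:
Q = I*√47 (Q = √(-63 + 16) = √(-47) = I*√47 ≈ 6.8557*I)
Q*18 = (I*√47)*18 = 18*I*√47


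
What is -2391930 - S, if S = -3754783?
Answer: 1362853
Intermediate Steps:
-2391930 - S = -2391930 - 1*(-3754783) = -2391930 + 3754783 = 1362853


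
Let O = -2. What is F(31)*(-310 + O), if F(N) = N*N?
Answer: -299832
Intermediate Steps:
F(N) = N²
F(31)*(-310 + O) = 31²*(-310 - 2) = 961*(-312) = -299832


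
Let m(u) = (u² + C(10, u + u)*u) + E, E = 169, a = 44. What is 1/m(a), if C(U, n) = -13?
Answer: 1/1533 ≈ 0.00065232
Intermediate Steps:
m(u) = 169 + u² - 13*u (m(u) = (u² - 13*u) + 169 = 169 + u² - 13*u)
1/m(a) = 1/(169 + 44² - 13*44) = 1/(169 + 1936 - 572) = 1/1533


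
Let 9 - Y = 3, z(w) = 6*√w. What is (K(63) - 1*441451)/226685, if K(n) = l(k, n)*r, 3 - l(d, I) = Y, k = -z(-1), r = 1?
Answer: -441454/226685 ≈ -1.9474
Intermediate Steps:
Y = 6 (Y = 9 - 1*3 = 9 - 3 = 6)
k = -6*I (k = -6*√(-1) = -6*I ≈ -6.0*I)
l(d, I) = -3 (l(d, I) = 3 - 1*6 = 3 - 6 = -3)
K(n) = -3 (K(n) = -3*1 = -3)
(K(63) - 1*441451)/226685 = (-3 - 1*441451)/226685 = (-3 - 441451)*(1/226685) = -441454*1/226685 = -441454/226685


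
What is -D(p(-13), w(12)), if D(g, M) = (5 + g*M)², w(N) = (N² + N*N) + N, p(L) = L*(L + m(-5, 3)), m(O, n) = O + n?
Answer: -3422835025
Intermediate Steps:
p(L) = L*(-2 + L) (p(L) = L*(L + (-5 + 3)) = L*(L - 2) = L*(-2 + L))
w(N) = N + 2*N² (w(N) = (N² + N²) + N = 2*N² + N = N + 2*N²)
D(g, M) = (5 + M*g)²
-D(p(-13), w(12)) = -(5 + (12*(1 + 2*12))*(-13*(-2 - 13)))² = -(5 + (12*(1 + 24))*(-13*(-15)))² = -(5 + (12*25)*195)² = -(5 + 300*195)² = -(5 + 58500)² = -1*58505² = -1*3422835025 = -3422835025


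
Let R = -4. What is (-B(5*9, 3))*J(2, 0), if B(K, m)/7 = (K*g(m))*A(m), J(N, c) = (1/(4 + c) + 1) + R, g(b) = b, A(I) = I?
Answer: 31185/4 ≈ 7796.3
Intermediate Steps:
J(N, c) = -3 + 1/(4 + c) (J(N, c) = (1/(4 + c) + 1) - 4 = (1 + 1/(4 + c)) - 4 = -3 + 1/(4 + c))
B(K, m) = 7*K*m² (B(K, m) = 7*((K*m)*m) = 7*(K*m²) = 7*K*m²)
(-B(5*9, 3))*J(2, 0) = (-7*5*9*3²)*((-11 - 3*0)/(4 + 0)) = (-7*45*9)*((-11 + 0)/4) = (-1*2835)*((¼)*(-11)) = -2835*(-11/4) = 31185/4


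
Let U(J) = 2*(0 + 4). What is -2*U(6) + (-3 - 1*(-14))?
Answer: -5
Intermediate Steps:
U(J) = 8 (U(J) = 2*4 = 8)
-2*U(6) + (-3 - 1*(-14)) = -2*8 + (-3 - 1*(-14)) = -16 + (-3 + 14) = -16 + 11 = -5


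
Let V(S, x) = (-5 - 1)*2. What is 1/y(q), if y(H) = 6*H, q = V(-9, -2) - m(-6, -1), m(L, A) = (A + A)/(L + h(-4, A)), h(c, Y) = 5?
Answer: -1/84 ≈ -0.011905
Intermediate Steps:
V(S, x) = -12 (V(S, x) = -6*2 = -12)
m(L, A) = 2*A/(5 + L) (m(L, A) = (A + A)/(L + 5) = (2*A)/(5 + L) = 2*A/(5 + L))
q = -14 (q = -12 - 2*(-1)/(5 - 6) = -12 - 2*(-1)/(-1) = -12 - 2*(-1)*(-1) = -12 - 1*2 = -12 - 2 = -14)
1/y(q) = 1/(6*(-14)) = 1/(-84) = -1/84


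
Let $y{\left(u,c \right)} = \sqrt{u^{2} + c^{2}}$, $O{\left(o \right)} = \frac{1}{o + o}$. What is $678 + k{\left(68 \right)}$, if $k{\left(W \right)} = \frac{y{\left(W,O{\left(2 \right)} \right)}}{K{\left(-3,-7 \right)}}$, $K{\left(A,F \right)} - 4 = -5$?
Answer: $678 - \frac{\sqrt{73985}}{4} \approx 610.0$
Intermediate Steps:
$K{\left(A,F \right)} = -1$ ($K{\left(A,F \right)} = 4 - 5 = -1$)
$O{\left(o \right)} = \frac{1}{2 o}$
$y{\left(u,c \right)} = \sqrt{c^{2} + u^{2}}$
$k{\left(W \right)} = - \sqrt{\frac{1}{16} + W^{2}}$ ($k{\left(W \right)} = \frac{\sqrt{\left(\frac{1}{2 \cdot 2}\right)^{2} + W^{2}}}{-1} = \sqrt{\left(\frac{1}{2} \cdot \frac{1}{2}\right)^{2} + W^{2}} \left(-1\right) = \sqrt{\left(\frac{1}{4}\right)^{2} + W^{2}} \left(-1\right) = \sqrt{\frac{1}{16} + W^{2}} \left(-1\right) = - \sqrt{\frac{1}{16} + W^{2}}$)
$678 + k{\left(68 \right)} = 678 - \frac{\sqrt{1 + 16 \cdot 68^{2}}}{4} = 678 - \frac{\sqrt{1 + 16 \cdot 4624}}{4} = 678 - \frac{\sqrt{1 + 73984}}{4} = 678 - \frac{\sqrt{73985}}{4}$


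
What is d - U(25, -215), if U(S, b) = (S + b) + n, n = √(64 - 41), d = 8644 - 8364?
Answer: 470 - √23 ≈ 465.20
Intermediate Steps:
d = 280
n = √23 ≈ 4.7958
U(S, b) = S + b + √23 (U(S, b) = (S + b) + √23 = S + b + √23)
d - U(25, -215) = 280 - (25 - 215 + √23) = 280 - (-190 + √23) = 280 + (190 - √23) = 470 - √23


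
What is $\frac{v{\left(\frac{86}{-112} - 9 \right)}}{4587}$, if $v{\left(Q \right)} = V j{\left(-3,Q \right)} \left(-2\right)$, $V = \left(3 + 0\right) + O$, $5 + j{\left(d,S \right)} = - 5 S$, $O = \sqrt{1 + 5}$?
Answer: $- \frac{2455}{42812} - \frac{2455 \sqrt{6}}{128436} \approx -0.10416$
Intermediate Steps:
$O = \sqrt{6} \approx 2.4495$
$j{\left(d,S \right)} = -5 - 5 S$
$V = 3 + \sqrt{6}$ ($V = \left(3 + 0\right) + \sqrt{6} = 3 + \sqrt{6} \approx 5.4495$)
$v{\left(Q \right)} = - 2 \left(-5 - 5 Q\right) \left(3 + \sqrt{6}\right)$ ($v{\left(Q \right)} = \left(3 + \sqrt{6}\right) \left(-5 - 5 Q\right) \left(-2\right) = \left(-5 - 5 Q\right) \left(3 + \sqrt{6}\right) \left(-2\right) = - 2 \left(-5 - 5 Q\right) \left(3 + \sqrt{6}\right)$)
$\frac{v{\left(\frac{86}{-112} - 9 \right)}}{4587} = \frac{10 \left(1 - \left(9 - \frac{86}{-112}\right)\right) \left(3 + \sqrt{6}\right)}{4587} = 10 \left(1 + \left(86 \left(- \frac{1}{112}\right) - 9\right)\right) \left(3 + \sqrt{6}\right) \frac{1}{4587} = 10 \left(1 - \frac{547}{56}\right) \left(3 + \sqrt{6}\right) \frac{1}{4587} = 10 \left(- \frac{491}{56}\right) \left(3 + \sqrt{6}\right) \frac{1}{4587} = \left(- \frac{7365}{28} - \frac{2455 \sqrt{6}}{28}\right) \frac{1}{4587} = - \frac{2455}{42812} - \frac{2455 \sqrt{6}}{128436}$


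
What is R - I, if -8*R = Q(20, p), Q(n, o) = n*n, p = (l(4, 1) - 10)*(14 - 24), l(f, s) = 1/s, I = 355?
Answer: -405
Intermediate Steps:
p = 90 (p = (1/1 - 10)*(14 - 24) = (1 - 10)*(-10) = -9*(-10) = 90)
Q(n, o) = n²
R = -50 (R = -⅛*20² = -⅛*400 = -50)
R - I = -50 - 1*355 = -50 - 355 = -405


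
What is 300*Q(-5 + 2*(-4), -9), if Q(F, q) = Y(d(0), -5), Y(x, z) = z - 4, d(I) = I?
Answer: -2700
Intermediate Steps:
Y(x, z) = -4 + z
Q(F, q) = -9 (Q(F, q) = -4 - 5 = -9)
300*Q(-5 + 2*(-4), -9) = 300*(-9) = -2700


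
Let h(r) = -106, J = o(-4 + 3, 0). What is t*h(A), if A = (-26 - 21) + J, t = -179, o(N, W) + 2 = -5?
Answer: 18974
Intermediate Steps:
o(N, W) = -7 (o(N, W) = -2 - 5 = -7)
J = -7
A = -54 (A = (-26 - 21) - 7 = -47 - 7 = -54)
t*h(A) = -179*(-106) = 18974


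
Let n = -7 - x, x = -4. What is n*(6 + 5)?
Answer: -33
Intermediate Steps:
n = -3 (n = -7 - 1*(-4) = -7 + 4 = -3)
n*(6 + 5) = -3*(6 + 5) = -3*11 = -33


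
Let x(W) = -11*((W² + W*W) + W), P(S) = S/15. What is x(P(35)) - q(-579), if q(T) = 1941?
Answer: -18778/9 ≈ -2086.4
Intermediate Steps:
P(S) = S/15 (P(S) = S*(1/15) = S/15)
x(W) = -22*W² - 11*W (x(W) = -11*((W² + W²) + W) = -11*(2*W² + W) = -11*(W + 2*W²) = -22*W² - 11*W)
x(P(35)) - q(-579) = -11*(1/15)*35*(1 + 2*((1/15)*35)) - 1*1941 = -11*7/3*(1 + 2*(7/3)) - 1941 = -11*7/3*(1 + 14/3) - 1941 = -11*7/3*17/3 - 1941 = -1309/9 - 1941 = -18778/9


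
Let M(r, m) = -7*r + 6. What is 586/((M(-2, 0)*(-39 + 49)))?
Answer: 293/100 ≈ 2.9300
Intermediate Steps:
M(r, m) = 6 - 7*r
586/((M(-2, 0)*(-39 + 49))) = 586/(((6 - 7*(-2))*(-39 + 49))) = 586/(((6 + 14)*10)) = 586/((20*10)) = 586/200 = 586*(1/200) = 293/100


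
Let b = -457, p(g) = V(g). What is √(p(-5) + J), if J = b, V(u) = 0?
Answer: I*√457 ≈ 21.378*I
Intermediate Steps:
p(g) = 0
J = -457
√(p(-5) + J) = √(0 - 457) = √(-457) = I*√457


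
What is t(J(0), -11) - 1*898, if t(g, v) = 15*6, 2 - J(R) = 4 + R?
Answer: -808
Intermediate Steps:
J(R) = -2 - R (J(R) = 2 - (4 + R) = 2 + (-4 - R) = -2 - R)
t(g, v) = 90
t(J(0), -11) - 1*898 = 90 - 1*898 = 90 - 898 = -808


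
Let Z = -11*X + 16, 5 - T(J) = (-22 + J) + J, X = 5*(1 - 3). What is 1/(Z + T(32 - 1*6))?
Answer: 1/101 ≈ 0.0099010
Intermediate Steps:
X = -10 (X = 5*(-2) = -10)
T(J) = 27 - 2*J (T(J) = 5 - ((-22 + J) + J) = 5 - (-22 + 2*J) = 5 + (22 - 2*J) = 27 - 2*J)
Z = 126 (Z = -11*(-10) + 16 = 110 + 16 = 126)
1/(Z + T(32 - 1*6)) = 1/(126 + (27 - 2*(32 - 1*6))) = 1/(126 + (27 - 2*(32 - 6))) = 1/(126 + (27 - 2*26)) = 1/(126 + (27 - 52)) = 1/(126 - 25) = 1/101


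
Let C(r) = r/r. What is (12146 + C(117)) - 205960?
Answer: -193813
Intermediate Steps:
C(r) = 1
(12146 + C(117)) - 205960 = (12146 + 1) - 205960 = 12147 - 205960 = -193813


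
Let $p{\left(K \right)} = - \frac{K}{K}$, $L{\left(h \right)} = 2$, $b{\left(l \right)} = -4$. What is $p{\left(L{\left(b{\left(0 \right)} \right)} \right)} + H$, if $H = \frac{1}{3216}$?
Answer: $- \frac{3215}{3216} \approx -0.99969$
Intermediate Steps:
$p{\left(K \right)} = -1$ ($p{\left(K \right)} = \left(-1\right) 1 = -1$)
$H = \frac{1}{3216} \approx 0.00031095$
$p{\left(L{\left(b{\left(0 \right)} \right)} \right)} + H = -1 + \frac{1}{3216} = - \frac{3215}{3216}$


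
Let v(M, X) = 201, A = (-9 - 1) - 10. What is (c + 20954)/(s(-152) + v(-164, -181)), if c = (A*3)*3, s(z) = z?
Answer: 20774/49 ≈ 423.96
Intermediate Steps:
A = -20 (A = -10 - 10 = -20)
c = -180 (c = -20*3*3 = -60*3 = -180)
(c + 20954)/(s(-152) + v(-164, -181)) = (-180 + 20954)/(-152 + 201) = 20774/49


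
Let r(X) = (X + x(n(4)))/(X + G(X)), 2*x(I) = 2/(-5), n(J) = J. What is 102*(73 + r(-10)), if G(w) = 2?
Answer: 151521/20 ≈ 7576.0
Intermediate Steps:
x(I) = -1/5 (x(I) = (2/(-5))/2 = (2*(-1/5))/2 = (1/2)*(-2/5) = -1/5)
r(X) = (-1/5 + X)/(2 + X) (r(X) = (X - 1/5)/(X + 2) = (-1/5 + X)/(2 + X))
102*(73 + r(-10)) = 102*(73 + (-1/5 - 10)/(2 - 10)) = 102*(73 - 51/5/(-8)) = 102*(73 - 1/8*(-51/5)) = 102*(73 + 51/40) = 102*(2971/40) = 151521/20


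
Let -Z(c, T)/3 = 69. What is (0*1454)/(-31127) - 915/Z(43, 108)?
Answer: 305/69 ≈ 4.4203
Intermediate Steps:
Z(c, T) = -207 (Z(c, T) = -3*69 = -207)
(0*1454)/(-31127) - 915/Z(43, 108) = (0*1454)/(-31127) - 915/(-207) = 0*(-1/31127) - 915*(-1/207) = 0 + 305/69 = 305/69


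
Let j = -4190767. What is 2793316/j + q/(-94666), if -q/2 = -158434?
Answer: -796176005106/198361574411 ≈ -4.0138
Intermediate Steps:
q = 316868 (q = -2*(-158434) = 316868)
2793316/j + q/(-94666) = 2793316/(-4190767) + 316868/(-94666) = 2793316*(-1/4190767) + 316868*(-1/94666) = -2793316/4190767 - 158434/47333 = -796176005106/198361574411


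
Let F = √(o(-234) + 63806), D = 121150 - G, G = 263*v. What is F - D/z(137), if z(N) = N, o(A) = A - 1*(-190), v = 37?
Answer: -111419/137 + √63762 ≈ -560.77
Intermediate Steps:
o(A) = 190 + A (o(A) = A + 190 = 190 + A)
G = 9731 (G = 263*37 = 9731)
D = 111419 (D = 121150 - 1*9731 = 121150 - 9731 = 111419)
F = √63762 (F = √((190 - 234) + 63806) = √(-44 + 63806) = √63762 ≈ 252.51)
F - D/z(137) = √63762 - 111419/137 = -111419/137 + √63762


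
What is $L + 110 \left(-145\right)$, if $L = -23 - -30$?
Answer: $-15943$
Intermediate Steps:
$L = 7$ ($L = -23 + 30 = 7$)
$L + 110 \left(-145\right) = 7 + 110 \left(-145\right) = 7 - 15950 = -15943$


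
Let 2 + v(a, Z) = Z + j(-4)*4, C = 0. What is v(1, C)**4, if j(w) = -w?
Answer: 38416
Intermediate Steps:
v(a, Z) = 14 + Z (v(a, Z) = -2 + (Z - 1*(-4)*4) = -2 + (Z + 4*4) = -2 + (Z + 16) = -2 + (16 + Z) = 14 + Z)
v(1, C)**4 = (14 + 0)**4 = 14**4 = 38416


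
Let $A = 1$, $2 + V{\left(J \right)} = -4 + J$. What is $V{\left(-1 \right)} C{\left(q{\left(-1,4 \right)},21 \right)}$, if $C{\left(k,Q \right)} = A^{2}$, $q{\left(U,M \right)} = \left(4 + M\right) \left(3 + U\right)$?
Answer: $-7$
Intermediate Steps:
$V{\left(J \right)} = -6 + J$ ($V{\left(J \right)} = -2 + \left(-4 + J\right) = -6 + J$)
$q{\left(U,M \right)} = \left(3 + U\right) \left(4 + M\right)$
$C{\left(k,Q \right)} = 1$ ($C{\left(k,Q \right)} = 1^{2} = 1$)
$V{\left(-1 \right)} C{\left(q{\left(-1,4 \right)},21 \right)} = \left(-6 - 1\right) 1 = \left(-7\right) 1 = -7$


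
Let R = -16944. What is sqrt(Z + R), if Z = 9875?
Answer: I*sqrt(7069) ≈ 84.077*I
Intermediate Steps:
sqrt(Z + R) = sqrt(9875 - 16944) = sqrt(-7069) = I*sqrt(7069)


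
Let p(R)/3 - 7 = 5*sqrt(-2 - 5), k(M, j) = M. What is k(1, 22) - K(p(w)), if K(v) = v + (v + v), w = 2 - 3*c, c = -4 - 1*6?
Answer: -62 - 45*I*sqrt(7) ≈ -62.0 - 119.06*I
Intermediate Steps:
c = -10 (c = -4 - 6 = -10)
w = 32 (w = 2 - 3*(-10) = 2 + 30 = 32)
p(R) = 21 + 15*I*sqrt(7) (p(R) = 21 + 3*(5*sqrt(-2 - 5)) = 21 + 3*(5*sqrt(-7)) = 21 + 3*(5*(I*sqrt(7))) = 21 + 3*(5*I*sqrt(7)) = 21 + 15*I*sqrt(7))
K(v) = 3*v (K(v) = v + 2*v = 3*v)
k(1, 22) - K(p(w)) = 1 - 3*(21 + 15*I*sqrt(7)) = 1 - (63 + 45*I*sqrt(7)) = 1 + (-63 - 45*I*sqrt(7)) = -62 - 45*I*sqrt(7)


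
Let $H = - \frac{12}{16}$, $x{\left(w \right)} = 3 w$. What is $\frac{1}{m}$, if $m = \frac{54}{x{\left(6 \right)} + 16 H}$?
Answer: $\frac{1}{9} \approx 0.11111$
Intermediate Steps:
$H = - \frac{3}{4}$ ($H = \left(-12\right) \frac{1}{16} = - \frac{3}{4} \approx -0.75$)
$m = 9$ ($m = \frac{54}{3 \cdot 6 + 16 \left(- \frac{3}{4}\right)} = \frac{54}{18 - 12} = \frac{54}{6} = 54 \cdot \frac{1}{6} = 9$)
$\frac{1}{m} = \frac{1}{9}$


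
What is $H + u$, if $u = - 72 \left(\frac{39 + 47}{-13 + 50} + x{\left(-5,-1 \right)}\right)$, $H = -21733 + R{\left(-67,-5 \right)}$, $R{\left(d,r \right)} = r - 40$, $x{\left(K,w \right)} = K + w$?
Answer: $- \frac{795994}{37} \approx -21513.0$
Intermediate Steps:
$R{\left(d,r \right)} = -40 + r$
$H = -21778$ ($H = -21733 - 45 = -21778$)
$u = \frac{9792}{37}$ ($u = - 72 \left(\frac{39 + 47}{-13 + 50} - 6\right) = - 72 \left(\frac{86}{37} - 6\right) = \left(-72\right) \left(- \frac{136}{37}\right) = \frac{9792}{37} \approx 264.65$)
$H + u = -21778 + \frac{9792}{37} = - \frac{795994}{37}$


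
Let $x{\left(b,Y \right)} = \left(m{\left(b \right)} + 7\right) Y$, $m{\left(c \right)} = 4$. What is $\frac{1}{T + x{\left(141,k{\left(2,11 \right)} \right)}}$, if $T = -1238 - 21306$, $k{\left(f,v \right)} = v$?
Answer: $- \frac{1}{22423} \approx -4.4597 \cdot 10^{-5}$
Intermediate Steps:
$T = -22544$ ($T = -1238 - 21306 = -22544$)
$x{\left(b,Y \right)} = 11 Y$ ($x{\left(b,Y \right)} = \left(4 + 7\right) Y = 11 Y$)
$\frac{1}{T + x{\left(141,k{\left(2,11 \right)} \right)}} = \frac{1}{-22544 + 11 \cdot 11} = \frac{1}{-22544 + 121} = \frac{1}{-22423} = - \frac{1}{22423}$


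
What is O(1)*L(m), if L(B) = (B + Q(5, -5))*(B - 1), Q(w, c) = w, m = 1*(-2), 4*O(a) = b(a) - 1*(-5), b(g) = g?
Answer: -27/2 ≈ -13.500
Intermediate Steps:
O(a) = 5/4 + a/4 (O(a) = (a - 1*(-5))/4 = (a + 5)/4 = (5 + a)/4 = 5/4 + a/4)
m = -2
L(B) = (-1 + B)*(5 + B) (L(B) = (B + 5)*(B - 1) = (5 + B)*(-1 + B) = (-1 + B)*(5 + B))
O(1)*L(m) = (5/4 + (1/4)*1)*(-5 + (-2)**2 + 4*(-2)) = (5/4 + 1/4)*(-5 + 4 - 8) = (3/2)*(-9) = -27/2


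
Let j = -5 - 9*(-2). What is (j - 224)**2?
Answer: 44521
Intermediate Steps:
j = 13 (j = -5 + 18 = 13)
(j - 224)**2 = (13 - 224)**2 = (-211)**2 = 44521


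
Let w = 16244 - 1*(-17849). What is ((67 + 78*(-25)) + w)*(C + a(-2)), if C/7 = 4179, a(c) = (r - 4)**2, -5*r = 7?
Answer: 4715891868/5 ≈ 9.4318e+8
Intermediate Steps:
r = -7/5 (r = -1/5*7 = -7/5 ≈ -1.4000)
a(c) = 729/25 (a(c) = (-7/5 - 4)**2 = (-27/5)**2 = 729/25)
w = 34093 (w = 16244 + 17849 = 34093)
C = 29253 (C = 7*4179 = 29253)
((67 + 78*(-25)) + w)*(C + a(-2)) = ((67 + 78*(-25)) + 34093)*(29253 + 729/25) = ((67 - 1950) + 34093)*(732054/25) = (-1883 + 34093)*(732054/25) = 32210*(732054/25) = 4715891868/5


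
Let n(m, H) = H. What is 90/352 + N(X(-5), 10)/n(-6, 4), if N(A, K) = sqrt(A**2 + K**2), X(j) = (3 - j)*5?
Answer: 45/176 + 5*sqrt(17)/2 ≈ 10.563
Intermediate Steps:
X(j) = 15 - 5*j
90/352 + N(X(-5), 10)/n(-6, 4) = 90/352 + sqrt((15 - 5*(-5))**2 + 10**2)/4 = 90*(1/352) + sqrt((15 + 25)**2 + 100)*(1/4) = 45/176 + sqrt(40**2 + 100)*(1/4) = 45/176 + sqrt(1600 + 100)*(1/4) = 45/176 + sqrt(1700)*(1/4) = 45/176 + (10*sqrt(17))*(1/4) = 45/176 + 5*sqrt(17)/2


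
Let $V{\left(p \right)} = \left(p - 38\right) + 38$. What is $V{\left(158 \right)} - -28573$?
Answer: $28731$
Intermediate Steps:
$V{\left(p \right)} = p$ ($V{\left(p \right)} = \left(-38 + p\right) + 38 = p$)
$V{\left(158 \right)} - -28573 = 158 - -28573 = 158 + 28573 = 28731$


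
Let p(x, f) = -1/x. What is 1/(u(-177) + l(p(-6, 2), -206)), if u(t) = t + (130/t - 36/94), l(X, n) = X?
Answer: -5546/986915 ≈ -0.0056195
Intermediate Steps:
u(t) = -18/47 + t + 130/t (u(t) = t + (130/t - 36*1/94) = t + (130/t - 18/47) = t + (-18/47 + 130/t) = -18/47 + t + 130/t)
1/(u(-177) + l(p(-6, 2), -206)) = 1/((-18/47 - 177 + 130/(-177)) - 1/(-6)) = 1/((-18/47 - 177 + 130*(-1/177)) - 1*(-⅙)) = 1/((-18/47 - 177 - 130/177) + ⅙) = 1/(-1481759/8319 + ⅙) = 1/(-986915/5546) = -5546/986915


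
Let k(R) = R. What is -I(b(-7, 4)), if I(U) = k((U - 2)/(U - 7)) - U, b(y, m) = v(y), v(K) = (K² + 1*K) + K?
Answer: 947/28 ≈ 33.821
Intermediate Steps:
v(K) = K² + 2*K (v(K) = (K² + K) + K = (K + K²) + K = K² + 2*K)
b(y, m) = y*(2 + y)
I(U) = -U + (-2 + U)/(-7 + U) (I(U) = (U - 2)/(U - 7) - U = (-2 + U)/(-7 + U) - U = -U + (-2 + U)/(-7 + U))
-I(b(-7, 4)) = -(-2 - 7*(2 - 7) - (-7*(2 - 7))*(-7 - 7*(2 - 7)))/(-7 - 7*(2 - 7)) = -(-2 - 7*(-5) - (-7*(-5))*(-7 - 7*(-5)))/(-7 - 7*(-5)) = -(-2 + 35 - 1*35*(-7 + 35))/(-7 + 35) = -(-2 + 35 - 1*35*28)/28 = -(-2 + 35 - 980)/28 = -(-947)/28 = -1*(-947/28) = 947/28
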